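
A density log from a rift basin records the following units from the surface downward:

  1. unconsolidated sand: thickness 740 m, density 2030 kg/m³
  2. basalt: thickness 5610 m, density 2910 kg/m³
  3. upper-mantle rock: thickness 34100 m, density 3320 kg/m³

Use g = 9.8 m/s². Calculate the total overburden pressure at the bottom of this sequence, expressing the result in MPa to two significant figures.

unconsolidated sand: 2030 kg/m³ × 9.8 m/s² × 740 m = 1.472×10^7 Pa = 14.72 MPa
basalt: 2910 kg/m³ × 9.8 m/s² × 5610 m = 1.600×10^8 Pa = 160.0 MPa
upper-mantle rock: 3320 kg/m³ × 9.8 m/s² × 34100 m = 1.109×10^9 Pa = 1109 MPa
Total = 14.72 + 160.0 + 1109 = 1284.2 MPa

1300 MPa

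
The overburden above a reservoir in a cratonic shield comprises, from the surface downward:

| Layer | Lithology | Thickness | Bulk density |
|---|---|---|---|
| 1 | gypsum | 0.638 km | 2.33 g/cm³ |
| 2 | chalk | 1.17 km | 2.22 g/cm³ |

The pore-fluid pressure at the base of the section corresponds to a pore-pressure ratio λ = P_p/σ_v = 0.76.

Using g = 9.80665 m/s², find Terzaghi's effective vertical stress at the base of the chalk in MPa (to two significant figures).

9.6 MPa

Overburden (lithostatic) stress σ_v:
gypsum: 2330 kg/m³ × 9.80665 m/s² × 638 m = 1.458×10^7 Pa = 14.58 MPa
chalk: 2220 kg/m³ × 9.80665 m/s² × 1170 m = 2.547×10^7 Pa = 25.47 MPa
Total = 14.58 + 25.47 = 40.050 MPa
Pore pressure P_p = λ·σ_v = 0.76 × 40.05 MPa = 30.44 MPa
Effective stress σ' = σ_v − P_p = 40.05 − 30.44 = 9.6119 MPa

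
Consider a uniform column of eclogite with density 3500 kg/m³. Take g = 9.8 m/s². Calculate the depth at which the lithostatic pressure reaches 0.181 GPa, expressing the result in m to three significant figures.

5280 m

h = P/(ρg) = 0.181 GPa / (3500 kg/m³ × 9.8 m/s²) = 1.810×10^8 Pa / 34300 Pa/m = 5277.0 m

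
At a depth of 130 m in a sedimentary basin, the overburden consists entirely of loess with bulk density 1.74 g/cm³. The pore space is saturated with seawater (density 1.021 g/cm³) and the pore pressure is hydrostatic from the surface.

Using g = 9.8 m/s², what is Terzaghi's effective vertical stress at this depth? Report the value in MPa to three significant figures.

Overburden (lithostatic) stress σ_v:
loess: 1740 kg/m³ × 9.8 m/s² × 130 m = 2.217×10^6 Pa = 2.217 MPa
Pore pressure P_p = 1021 kg/m³ × 9.8 m/s² × 130 m = 1.301×10^6 Pa = 1.301 MPa
Effective stress σ' = σ_v − P_p = 2.217 − 1.301 = 0.91601 MPa

0.916 MPa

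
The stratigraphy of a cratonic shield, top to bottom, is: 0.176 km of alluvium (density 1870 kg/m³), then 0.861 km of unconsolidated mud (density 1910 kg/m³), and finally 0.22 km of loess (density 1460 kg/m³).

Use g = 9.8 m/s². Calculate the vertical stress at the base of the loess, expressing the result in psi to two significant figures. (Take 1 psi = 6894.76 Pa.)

alluvium: 1870 kg/m³ × 9.8 m/s² × 176 m = 3.225×10^6 Pa = 467.8 psi
unconsolidated mud: 1910 kg/m³ × 9.8 m/s² × 861 m = 1.612×10^7 Pa = 2337 psi
loess: 1460 kg/m³ × 9.8 m/s² × 220 m = 3.148×10^6 Pa = 456.5 psi
Total = 467.8 + 2337 + 456.5 = 3261.8 psi

3300 psi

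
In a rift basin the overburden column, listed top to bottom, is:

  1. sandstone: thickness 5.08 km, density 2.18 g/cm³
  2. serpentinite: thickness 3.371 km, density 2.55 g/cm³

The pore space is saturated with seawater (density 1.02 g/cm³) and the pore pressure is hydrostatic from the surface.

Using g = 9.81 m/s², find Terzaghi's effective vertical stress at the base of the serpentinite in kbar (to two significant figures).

Overburden (lithostatic) stress σ_v:
sandstone: 2180 kg/m³ × 9.81 m/s² × 5080 m = 1.086×10^8 Pa = 108.6 MPa
serpentinite: 2550 kg/m³ × 9.81 m/s² × 3371 m = 8.433×10^7 Pa = 84.33 MPa
Total = 108.6 + 84.33 = 192.97 MPa
Pore pressure P_p = 1020 kg/m³ × 9.81 m/s² × 8451 m = 8.456×10^7 Pa = 84.56 MPa
Effective stress σ' = σ_v − P_p = 193.0 − 84.56 = 108.40 MPa = 1.0840 kbar

1.1 kbar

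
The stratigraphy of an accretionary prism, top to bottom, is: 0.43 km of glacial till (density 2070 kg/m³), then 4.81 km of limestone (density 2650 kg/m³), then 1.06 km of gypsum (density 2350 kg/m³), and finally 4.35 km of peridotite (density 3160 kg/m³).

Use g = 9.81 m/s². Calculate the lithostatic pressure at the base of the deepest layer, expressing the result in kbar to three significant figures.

glacial till: 2070 kg/m³ × 9.81 m/s² × 430 m = 8.732×10^6 Pa = 0.08732 kbar
limestone: 2650 kg/m³ × 9.81 m/s² × 4810 m = 1.250×10^8 Pa = 1.250 kbar
gypsum: 2350 kg/m³ × 9.81 m/s² × 1060 m = 2.444×10^7 Pa = 0.2444 kbar
peridotite: 3160 kg/m³ × 9.81 m/s² × 4350 m = 1.348×10^8 Pa = 1.348 kbar
Total = 0.08732 + 1.250 + 0.2444 + 1.348 = 2.9306 kbar

2.93 kbar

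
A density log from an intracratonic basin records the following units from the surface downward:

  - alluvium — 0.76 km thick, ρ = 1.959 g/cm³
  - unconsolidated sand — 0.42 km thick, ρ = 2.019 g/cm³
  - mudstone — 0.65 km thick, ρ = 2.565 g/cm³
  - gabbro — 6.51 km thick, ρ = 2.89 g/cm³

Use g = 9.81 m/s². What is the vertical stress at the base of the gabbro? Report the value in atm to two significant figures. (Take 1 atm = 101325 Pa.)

2200 atm

alluvium: 1959 kg/m³ × 9.81 m/s² × 760 m = 1.461×10^7 Pa = 144.1 atm
unconsolidated sand: 2019 kg/m³ × 9.81 m/s² × 420 m = 8.319×10^6 Pa = 82.10 atm
mudstone: 2565 kg/m³ × 9.81 m/s² × 650 m = 1.636×10^7 Pa = 161.4 atm
gabbro: 2890 kg/m³ × 9.81 m/s² × 6510 m = 1.846×10^8 Pa = 1822 atm
Total = 144.1 + 82.10 + 161.4 + 1822 = 2209.2 atm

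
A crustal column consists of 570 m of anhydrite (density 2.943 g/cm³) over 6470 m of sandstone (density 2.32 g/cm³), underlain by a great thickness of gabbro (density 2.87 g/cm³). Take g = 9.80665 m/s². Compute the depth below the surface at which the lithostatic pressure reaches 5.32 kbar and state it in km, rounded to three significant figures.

Pressure at base of upper layers: 2943×9.80665×570 + 2320×9.80665×6470 = 1.637×10^8 Pa = 1.637 kbar
Remaining pressure to be supplied by gabbro: 5.320×10^8 − 1.637×10^8 = 3.683×10^8 Pa
Additional depth in gabbro = 3.683×10^8 Pa / (2870 kg/m³ × 9.80665 m/s²) = 13087 m
Total depth = 7040 m + 13087 m = 20127 m
= 20.127 km

20.1 km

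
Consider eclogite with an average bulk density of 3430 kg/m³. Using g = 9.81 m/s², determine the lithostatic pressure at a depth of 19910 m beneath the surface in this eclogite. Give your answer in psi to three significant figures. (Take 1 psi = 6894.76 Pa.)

97200 psi

eclogite: 3430 kg/m³ × 9.81 m/s² × 19910 m = 6.699×10^8 Pa = 97166 psi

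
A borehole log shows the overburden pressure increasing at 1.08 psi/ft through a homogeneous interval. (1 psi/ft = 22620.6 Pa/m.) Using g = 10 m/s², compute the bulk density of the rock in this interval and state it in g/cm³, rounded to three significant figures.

2.44 g/cm³

ρ = (dP/dz)/g = 1.08 psi/ft / 10 m/s² = 24430 Pa/m / 10 m/s² = 2443.0 kg/m³
= 2.443 g/cm³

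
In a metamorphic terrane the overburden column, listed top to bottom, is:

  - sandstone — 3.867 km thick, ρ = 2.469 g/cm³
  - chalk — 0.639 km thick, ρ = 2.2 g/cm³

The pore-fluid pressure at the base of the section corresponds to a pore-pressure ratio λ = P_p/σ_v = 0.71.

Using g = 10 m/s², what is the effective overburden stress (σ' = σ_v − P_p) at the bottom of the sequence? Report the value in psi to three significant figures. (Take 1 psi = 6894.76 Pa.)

Overburden (lithostatic) stress σ_v:
sandstone: 2469 kg/m³ × 10 m/s² × 3867 m = 9.548×10^7 Pa = 95.48 MPa
chalk: 2200 kg/m³ × 10 m/s² × 639 m = 1.406×10^7 Pa = 14.06 MPa
Total = 95.48 + 14.06 = 109.53 MPa
Pore pressure P_p = λ·σ_v = 0.71 × 109.5 MPa = 77.77 MPa
Effective stress σ' = σ_v − P_p = 109.5 − 77.77 = 31.765 MPa = 4607.1 psi

4610 psi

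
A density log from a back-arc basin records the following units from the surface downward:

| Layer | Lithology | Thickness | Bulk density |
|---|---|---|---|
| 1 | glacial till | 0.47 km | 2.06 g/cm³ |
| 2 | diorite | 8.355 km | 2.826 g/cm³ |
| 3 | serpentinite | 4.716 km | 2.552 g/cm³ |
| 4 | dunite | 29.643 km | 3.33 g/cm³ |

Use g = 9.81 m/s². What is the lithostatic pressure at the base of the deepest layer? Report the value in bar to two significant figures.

glacial till: 2060 kg/m³ × 9.81 m/s² × 470 m = 9.498×10^6 Pa = 94.98 bar
diorite: 2826 kg/m³ × 9.81 m/s² × 8355 m = 2.316×10^8 Pa = 2316 bar
serpentinite: 2552 kg/m³ × 9.81 m/s² × 4716 m = 1.181×10^8 Pa = 1181 bar
dunite: 3330 kg/m³ × 9.81 m/s² × 29643 m = 9.684×10^8 Pa = 9684 bar
Total = 94.98 + 2316 + 1181 + 9684 = 13275 bar

13000 bar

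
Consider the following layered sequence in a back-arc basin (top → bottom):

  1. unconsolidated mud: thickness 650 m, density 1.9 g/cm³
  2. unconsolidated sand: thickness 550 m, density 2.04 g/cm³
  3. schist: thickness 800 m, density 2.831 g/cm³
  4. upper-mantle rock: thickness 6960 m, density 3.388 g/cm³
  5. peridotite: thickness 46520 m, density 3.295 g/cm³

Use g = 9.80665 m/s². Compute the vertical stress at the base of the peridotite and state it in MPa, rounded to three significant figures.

unconsolidated mud: 1900 kg/m³ × 9.80665 m/s² × 650 m = 1.211×10^7 Pa = 12.11 MPa
unconsolidated sand: 2040 kg/m³ × 9.80665 m/s² × 550 m = 1.100×10^7 Pa = 11.00 MPa
schist: 2831 kg/m³ × 9.80665 m/s² × 800 m = 2.221×10^7 Pa = 22.21 MPa
upper-mantle rock: 3388 kg/m³ × 9.80665 m/s² × 6960 m = 2.312×10^8 Pa = 231.2 MPa
peridotite: 3295 kg/m³ × 9.80665 m/s² × 46520 m = 1.503×10^9 Pa = 1503 MPa
Total = 12.11 + 11.00 + 22.21 + 231.2 + 1503 = 1779.8 MPa

1780 MPa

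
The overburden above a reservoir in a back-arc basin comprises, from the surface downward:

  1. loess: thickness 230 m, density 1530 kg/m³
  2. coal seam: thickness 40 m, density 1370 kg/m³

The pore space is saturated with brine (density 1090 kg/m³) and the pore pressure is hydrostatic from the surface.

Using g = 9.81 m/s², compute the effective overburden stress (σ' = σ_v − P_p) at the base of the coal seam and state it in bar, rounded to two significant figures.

Overburden (lithostatic) stress σ_v:
loess: 1530 kg/m³ × 9.81 m/s² × 230 m = 3.452×10^6 Pa = 3.452 MPa
coal seam: 1370 kg/m³ × 9.81 m/s² × 40 m = 5.376×10^5 Pa = 0.5376 MPa
Total = 3.452 + 0.5376 = 3.9897 MPa
Pore pressure P_p = 1090 kg/m³ × 9.81 m/s² × 270 m = 2.887×10^6 Pa = 2.887 MPa
Effective stress σ' = σ_v − P_p = 3.990 − 2.887 = 1.1026 MPa = 11.026 bar

11 bar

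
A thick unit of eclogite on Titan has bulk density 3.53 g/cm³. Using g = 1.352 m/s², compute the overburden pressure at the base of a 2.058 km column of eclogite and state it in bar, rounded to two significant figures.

98 bar

eclogite: 3530 kg/m³ × 1.352 m/s² × 2058 m = 9.822×10^6 Pa = 98.22 bar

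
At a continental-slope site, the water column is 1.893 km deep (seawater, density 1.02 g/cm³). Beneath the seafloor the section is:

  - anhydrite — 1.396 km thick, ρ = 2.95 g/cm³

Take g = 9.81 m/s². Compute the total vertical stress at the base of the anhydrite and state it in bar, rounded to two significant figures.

seawater: 1020 kg/m³ × 9.81 m/s² × 1893 m = 1.894×10^7 Pa = 189.4 bar
anhydrite: 2950 kg/m³ × 9.81 m/s² × 1396 m = 4.040×10^7 Pa = 404.0 bar
Total = 189.4 + 404.0 = 593.41 bar

590 bar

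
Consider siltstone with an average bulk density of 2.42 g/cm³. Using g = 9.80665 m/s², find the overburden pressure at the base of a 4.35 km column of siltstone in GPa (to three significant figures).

0.103 GPa

siltstone: 2420 kg/m³ × 9.80665 m/s² × 4350 m = 1.032×10^8 Pa = 0.1032 GPa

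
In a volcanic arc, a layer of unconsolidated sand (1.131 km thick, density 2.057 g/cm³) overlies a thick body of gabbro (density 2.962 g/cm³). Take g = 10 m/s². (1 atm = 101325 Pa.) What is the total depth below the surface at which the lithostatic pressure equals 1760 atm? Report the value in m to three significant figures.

Pressure at base of upper layers: 2057×10×1131 = 2.326×10^7 Pa = 229.6 atm
Remaining pressure to be supplied by gabbro: 1.783×10^8 − 2.326×10^7 = 1.551×10^8 Pa
Additional depth in gabbro = 1.551×10^8 Pa / (2962 kg/m³ × 10 m/s²) = 5235.2 m
Total depth = 1131 m + 5235.2 m = 6366.2 m

6370 m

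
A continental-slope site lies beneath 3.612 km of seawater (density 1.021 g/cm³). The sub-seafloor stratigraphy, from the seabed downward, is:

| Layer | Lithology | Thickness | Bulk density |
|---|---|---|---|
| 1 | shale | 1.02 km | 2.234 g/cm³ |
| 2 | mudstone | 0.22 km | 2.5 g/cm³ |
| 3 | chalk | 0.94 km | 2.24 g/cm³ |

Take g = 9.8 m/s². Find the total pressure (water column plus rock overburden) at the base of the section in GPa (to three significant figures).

seawater: 1021 kg/m³ × 9.8 m/s² × 3612 m = 3.614×10^7 Pa = 0.03614 GPa
shale: 2234 kg/m³ × 9.8 m/s² × 1020 m = 2.233×10^7 Pa = 0.02233 GPa
mudstone: 2500 kg/m³ × 9.8 m/s² × 220 m = 5.390×10^6 Pa = 5.390×10^-3 GPa
chalk: 2240 kg/m³ × 9.8 m/s² × 940 m = 2.063×10^7 Pa = 0.02063 GPa
Total = 0.03614 + 0.02233 + 5.390×10^-3 + 0.02063 = 0.084497 GPa

0.0845 GPa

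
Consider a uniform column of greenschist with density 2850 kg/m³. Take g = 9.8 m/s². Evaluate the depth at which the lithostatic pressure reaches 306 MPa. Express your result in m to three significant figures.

h = P/(ρg) = 306 MPa / (2850 kg/m³ × 9.8 m/s²) = 3.060×10^8 Pa / 27930 Pa/m = 10956 m

11000 m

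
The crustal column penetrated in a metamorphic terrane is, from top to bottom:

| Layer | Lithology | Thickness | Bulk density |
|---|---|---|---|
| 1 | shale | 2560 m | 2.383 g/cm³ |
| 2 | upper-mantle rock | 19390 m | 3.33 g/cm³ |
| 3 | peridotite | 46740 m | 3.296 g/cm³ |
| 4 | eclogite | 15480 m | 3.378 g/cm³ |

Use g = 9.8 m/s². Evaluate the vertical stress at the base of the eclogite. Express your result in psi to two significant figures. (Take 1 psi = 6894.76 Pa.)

390000 psi

shale: 2383 kg/m³ × 9.8 m/s² × 2560 m = 5.978×10^7 Pa = 8671 psi
upper-mantle rock: 3330 kg/m³ × 9.8 m/s² × 19390 m = 6.328×10^8 Pa = 91776 psi
peridotite: 3296 kg/m³ × 9.8 m/s² × 46740 m = 1.510×10^9 Pa = 2.190×10^5 psi
eclogite: 3378 kg/m³ × 9.8 m/s² × 15480 m = 5.125×10^8 Pa = 74325 psi
Total = 8671 + 91776 + 2.190×10^5 + 74325 = 3.9374×10^5 psi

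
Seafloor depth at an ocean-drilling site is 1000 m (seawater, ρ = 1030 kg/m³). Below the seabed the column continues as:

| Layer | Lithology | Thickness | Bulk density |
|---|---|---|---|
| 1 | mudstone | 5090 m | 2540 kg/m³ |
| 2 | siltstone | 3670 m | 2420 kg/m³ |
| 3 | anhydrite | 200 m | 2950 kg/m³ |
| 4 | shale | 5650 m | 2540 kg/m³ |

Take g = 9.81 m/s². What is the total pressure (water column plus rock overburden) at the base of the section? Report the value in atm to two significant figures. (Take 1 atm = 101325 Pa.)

seawater: 1030 kg/m³ × 9.81 m/s² × 1000 m = 1.010×10^7 Pa = 99.72 atm
mudstone: 2540 kg/m³ × 9.81 m/s² × 5090 m = 1.268×10^8 Pa = 1252 atm
siltstone: 2420 kg/m³ × 9.81 m/s² × 3670 m = 8.713×10^7 Pa = 859.9 atm
anhydrite: 2950 kg/m³ × 9.81 m/s² × 200 m = 5.788×10^6 Pa = 57.12 atm
shale: 2540 kg/m³ × 9.81 m/s² × 5650 m = 1.408×10^8 Pa = 1389 atm
Total = 99.72 + 1252 + 859.9 + 57.12 + 1389 = 3657.8 atm

3700 atm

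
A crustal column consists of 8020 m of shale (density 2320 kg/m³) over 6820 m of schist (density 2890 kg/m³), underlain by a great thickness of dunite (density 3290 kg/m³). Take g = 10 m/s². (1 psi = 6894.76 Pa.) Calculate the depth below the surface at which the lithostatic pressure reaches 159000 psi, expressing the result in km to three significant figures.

36.5 km

Pressure at base of upper layers: 2320×10×8020 + 2890×10×6820 = 3.832×10^8 Pa = 55573 psi
Remaining pressure to be supplied by dunite: 1.096×10^9 − 3.832×10^8 = 7.131×10^8 Pa
Additional depth in dunite = 7.131×10^8 Pa / (3290 kg/m³ × 10 m/s²) = 21675 m
Total depth = 14840 m + 21675 m = 36515 m
= 36.515 km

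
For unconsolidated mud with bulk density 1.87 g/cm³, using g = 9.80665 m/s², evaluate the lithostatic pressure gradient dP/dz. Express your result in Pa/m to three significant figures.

18300 Pa/m

dP/dz = ρg = 1870 kg/m³ × 9.80665 m/s² = 18338 Pa/m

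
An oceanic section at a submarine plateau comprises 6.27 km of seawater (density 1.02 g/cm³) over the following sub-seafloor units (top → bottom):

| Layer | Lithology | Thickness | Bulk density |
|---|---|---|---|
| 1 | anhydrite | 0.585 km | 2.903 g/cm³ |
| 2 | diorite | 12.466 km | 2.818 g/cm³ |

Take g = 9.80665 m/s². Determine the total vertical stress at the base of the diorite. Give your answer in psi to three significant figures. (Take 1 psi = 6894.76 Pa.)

61500 psi

seawater: 1020 kg/m³ × 9.80665 m/s² × 6270 m = 6.272×10^7 Pa = 9096 psi
anhydrite: 2903 kg/m³ × 9.80665 m/s² × 585 m = 1.665×10^7 Pa = 2415 psi
diorite: 2818 kg/m³ × 9.80665 m/s² × 12466 m = 3.445×10^8 Pa = 49965 psi
Total = 9096 + 2415 + 49965 = 61477 psi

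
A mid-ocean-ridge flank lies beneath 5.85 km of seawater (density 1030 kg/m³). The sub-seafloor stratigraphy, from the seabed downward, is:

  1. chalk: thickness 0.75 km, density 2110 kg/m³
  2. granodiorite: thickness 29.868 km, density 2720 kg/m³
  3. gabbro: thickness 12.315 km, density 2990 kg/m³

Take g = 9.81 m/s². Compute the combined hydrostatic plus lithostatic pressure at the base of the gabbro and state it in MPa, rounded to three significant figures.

1230 MPa

seawater: 1030 kg/m³ × 9.81 m/s² × 5850 m = 5.911×10^7 Pa = 59.11 MPa
chalk: 2110 kg/m³ × 9.81 m/s² × 750 m = 1.552×10^7 Pa = 15.52 MPa
granodiorite: 2720 kg/m³ × 9.81 m/s² × 29868 m = 7.970×10^8 Pa = 797.0 MPa
gabbro: 2990 kg/m³ × 9.81 m/s² × 12315 m = 3.612×10^8 Pa = 361.2 MPa
Total = 59.11 + 15.52 + 797.0 + 361.2 = 1232.8 MPa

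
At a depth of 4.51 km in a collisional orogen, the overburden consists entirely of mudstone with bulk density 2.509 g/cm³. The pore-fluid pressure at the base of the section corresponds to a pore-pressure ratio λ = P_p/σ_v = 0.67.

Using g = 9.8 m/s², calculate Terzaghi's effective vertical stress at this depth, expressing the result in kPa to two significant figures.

Overburden (lithostatic) stress σ_v:
mudstone: 2509 kg/m³ × 9.8 m/s² × 4510 m = 1.109×10^8 Pa = 110.9 MPa
Pore pressure P_p = λ·σ_v = 0.67 × 110.9 MPa = 74.30 MPa
Effective stress σ' = σ_v − P_p = 110.9 − 74.30 = 36.595 MPa = 36595 kPa

37000 kPa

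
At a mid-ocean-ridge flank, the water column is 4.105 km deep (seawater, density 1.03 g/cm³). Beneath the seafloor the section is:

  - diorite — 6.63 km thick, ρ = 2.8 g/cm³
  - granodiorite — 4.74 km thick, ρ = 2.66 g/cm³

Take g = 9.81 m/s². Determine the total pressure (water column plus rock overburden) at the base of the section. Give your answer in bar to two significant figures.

seawater: 1030 kg/m³ × 9.81 m/s² × 4105 m = 4.148×10^7 Pa = 414.8 bar
diorite: 2800 kg/m³ × 9.81 m/s² × 6630 m = 1.821×10^8 Pa = 1821 bar
granodiorite: 2660 kg/m³ × 9.81 m/s² × 4740 m = 1.237×10^8 Pa = 1237 bar
Total = 414.8 + 1821 + 1237 = 3472.8 bar

3500 bar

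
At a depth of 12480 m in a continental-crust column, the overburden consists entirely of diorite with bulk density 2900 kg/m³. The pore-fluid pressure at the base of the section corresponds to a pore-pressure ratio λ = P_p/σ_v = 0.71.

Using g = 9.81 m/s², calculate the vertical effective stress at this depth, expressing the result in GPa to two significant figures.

Overburden (lithostatic) stress σ_v:
diorite: 2900 kg/m³ × 9.81 m/s² × 12480 m = 3.550×10^8 Pa = 355.0 MPa
Pore pressure P_p = λ·σ_v = 0.71 × 355.0 MPa = 252.1 MPa
Effective stress σ' = σ_v − P_p = 355.0 − 252.1 = 102.96 MPa = 0.10296 GPa

0.10 GPa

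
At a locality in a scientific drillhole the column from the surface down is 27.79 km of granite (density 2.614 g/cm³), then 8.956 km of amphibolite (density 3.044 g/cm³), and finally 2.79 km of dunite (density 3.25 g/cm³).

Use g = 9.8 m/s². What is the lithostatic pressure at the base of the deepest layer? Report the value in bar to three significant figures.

10700 bar

granite: 2614 kg/m³ × 9.8 m/s² × 27790 m = 7.119×10^8 Pa = 7119 bar
amphibolite: 3044 kg/m³ × 9.8 m/s² × 8956 m = 2.672×10^8 Pa = 2672 bar
dunite: 3250 kg/m³ × 9.8 m/s² × 2790 m = 8.886×10^7 Pa = 888.6 bar
Total = 7119 + 2672 + 888.6 = 10679 bar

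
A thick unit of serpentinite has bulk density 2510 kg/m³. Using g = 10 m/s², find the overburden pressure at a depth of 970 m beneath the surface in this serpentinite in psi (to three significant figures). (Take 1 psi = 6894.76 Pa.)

serpentinite: 2510 kg/m³ × 10 m/s² × 970 m = 2.435×10^7 Pa = 3531 psi

3530 psi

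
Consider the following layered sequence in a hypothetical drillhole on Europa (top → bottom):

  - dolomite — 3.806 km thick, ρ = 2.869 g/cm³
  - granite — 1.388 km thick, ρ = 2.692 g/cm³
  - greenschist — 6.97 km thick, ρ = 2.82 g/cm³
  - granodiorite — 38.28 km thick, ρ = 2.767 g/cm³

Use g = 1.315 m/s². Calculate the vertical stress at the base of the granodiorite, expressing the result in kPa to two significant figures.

dolomite: 2869 kg/m³ × 1.315 m/s² × 3806 m = 1.436×10^7 Pa = 14359 kPa
granite: 2692 kg/m³ × 1.315 m/s² × 1388 m = 4.913×10^6 Pa = 4913 kPa
greenschist: 2820 kg/m³ × 1.315 m/s² × 6970 m = 2.585×10^7 Pa = 25847 kPa
granodiorite: 2767 kg/m³ × 1.315 m/s² × 38280 m = 1.393×10^8 Pa = 1.393×10^5 kPa
Total = 14359 + 4913 + 25847 + 1.393×10^5 = 1.8441×10^5 kPa

180000 kPa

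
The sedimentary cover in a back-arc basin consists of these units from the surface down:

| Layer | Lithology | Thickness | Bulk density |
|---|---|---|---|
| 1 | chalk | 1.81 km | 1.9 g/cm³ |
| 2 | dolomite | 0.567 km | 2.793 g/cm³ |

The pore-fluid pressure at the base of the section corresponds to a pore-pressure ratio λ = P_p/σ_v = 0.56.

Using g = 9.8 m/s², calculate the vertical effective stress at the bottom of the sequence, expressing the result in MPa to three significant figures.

Overburden (lithostatic) stress σ_v:
chalk: 1900 kg/m³ × 9.8 m/s² × 1810 m = 3.370×10^7 Pa = 33.70 MPa
dolomite: 2793 kg/m³ × 9.8 m/s² × 567 m = 1.552×10^7 Pa = 15.52 MPa
Total = 33.70 + 15.52 = 49.222 MPa
Pore pressure P_p = λ·σ_v = 0.56 × 49.22 MPa = 27.56 MPa
Effective stress σ' = σ_v − P_p = 49.22 − 27.56 = 21.658 MPa

21.7 MPa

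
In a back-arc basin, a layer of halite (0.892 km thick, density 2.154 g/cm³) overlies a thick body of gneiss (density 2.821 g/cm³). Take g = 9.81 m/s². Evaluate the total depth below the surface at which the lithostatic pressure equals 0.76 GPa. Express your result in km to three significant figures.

27.7 km

Pressure at base of upper layers: 2154×9.81×892 = 1.885×10^7 Pa = 0.01885 GPa
Remaining pressure to be supplied by gneiss: 7.600×10^8 − 1.885×10^7 = 7.412×10^8 Pa
Additional depth in gneiss = 7.412×10^8 Pa / (2821 kg/m³ × 9.81 m/s²) = 26781 m
Total depth = 892 m + 26781 m = 27673 m
= 27.673 km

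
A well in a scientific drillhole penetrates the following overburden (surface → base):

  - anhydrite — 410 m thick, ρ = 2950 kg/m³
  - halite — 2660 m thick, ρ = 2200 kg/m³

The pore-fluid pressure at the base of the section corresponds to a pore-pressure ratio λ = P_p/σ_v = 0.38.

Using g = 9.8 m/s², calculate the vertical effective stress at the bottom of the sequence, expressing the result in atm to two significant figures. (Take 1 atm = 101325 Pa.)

Overburden (lithostatic) stress σ_v:
anhydrite: 2950 kg/m³ × 9.8 m/s² × 410 m = 1.185×10^7 Pa = 11.85 MPa
halite: 2200 kg/m³ × 9.8 m/s² × 2660 m = 5.735×10^7 Pa = 57.35 MPa
Total = 11.85 + 57.35 = 69.203 MPa
Pore pressure P_p = λ·σ_v = 0.38 × 69.20 MPa = 26.30 MPa
Effective stress σ' = σ_v − P_p = 69.20 − 26.30 = 42.906 MPa = 423.45 atm

420 atm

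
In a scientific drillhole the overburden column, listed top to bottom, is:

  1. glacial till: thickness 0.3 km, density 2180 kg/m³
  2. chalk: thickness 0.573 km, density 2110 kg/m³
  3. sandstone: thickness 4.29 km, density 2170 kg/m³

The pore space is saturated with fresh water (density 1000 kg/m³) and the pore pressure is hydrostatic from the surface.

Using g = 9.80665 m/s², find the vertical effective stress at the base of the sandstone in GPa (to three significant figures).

Overburden (lithostatic) stress σ_v:
glacial till: 2180 kg/m³ × 9.80665 m/s² × 300 m = 6.414×10^6 Pa = 6.414 MPa
chalk: 2110 kg/m³ × 9.80665 m/s² × 573 m = 1.186×10^7 Pa = 11.86 MPa
sandstone: 2170 kg/m³ × 9.80665 m/s² × 4290 m = 9.129×10^7 Pa = 91.29 MPa
Total = 6.414 + 11.86 + 91.29 = 109.56 MPa
Pore pressure P_p = 1000 kg/m³ × 9.80665 m/s² × 5163 m = 5.063×10^7 Pa = 50.63 MPa
Effective stress σ' = σ_v − P_p = 109.6 − 50.63 = 58.931 MPa = 0.058931 GPa

0.0589 GPa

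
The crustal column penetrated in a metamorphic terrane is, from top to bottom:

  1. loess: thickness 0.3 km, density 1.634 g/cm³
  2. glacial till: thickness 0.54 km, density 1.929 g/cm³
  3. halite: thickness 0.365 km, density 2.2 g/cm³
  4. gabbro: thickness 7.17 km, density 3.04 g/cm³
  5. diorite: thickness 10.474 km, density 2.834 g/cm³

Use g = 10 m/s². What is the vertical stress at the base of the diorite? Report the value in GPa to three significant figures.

0.538 GPa

loess: 1634 kg/m³ × 10 m/s² × 300 m = 4.902×10^6 Pa = 4.902×10^-3 GPa
glacial till: 1929 kg/m³ × 10 m/s² × 540 m = 1.042×10^7 Pa = 0.01042 GPa
halite: 2200 kg/m³ × 10 m/s² × 365 m = 8.030×10^6 Pa = 8.030×10^-3 GPa
gabbro: 3040 kg/m³ × 10 m/s² × 7170 m = 2.180×10^8 Pa = 0.2180 GPa
diorite: 2834 kg/m³ × 10 m/s² × 10474 m = 2.968×10^8 Pa = 0.2968 GPa
Total = 4.902×10^-3 + 0.01042 + 8.030×10^-3 + 0.2180 + 0.2968 = 0.53815 GPa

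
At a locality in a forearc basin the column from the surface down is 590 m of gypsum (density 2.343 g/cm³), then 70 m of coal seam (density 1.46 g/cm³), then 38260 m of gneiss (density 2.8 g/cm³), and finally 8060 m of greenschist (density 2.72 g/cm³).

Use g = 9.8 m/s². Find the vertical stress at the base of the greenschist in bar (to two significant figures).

13000 bar

gypsum: 2343 kg/m³ × 9.8 m/s² × 590 m = 1.355×10^7 Pa = 135.5 bar
coal seam: 1460 kg/m³ × 9.8 m/s² × 70 m = 1.002×10^6 Pa = 10.02 bar
gneiss: 2800 kg/m³ × 9.8 m/s² × 38260 m = 1.050×10^9 Pa = 10499 bar
greenschist: 2720 kg/m³ × 9.8 m/s² × 8060 m = 2.148×10^8 Pa = 2148 bar
Total = 135.5 + 10.02 + 10499 + 2148 = 12793 bar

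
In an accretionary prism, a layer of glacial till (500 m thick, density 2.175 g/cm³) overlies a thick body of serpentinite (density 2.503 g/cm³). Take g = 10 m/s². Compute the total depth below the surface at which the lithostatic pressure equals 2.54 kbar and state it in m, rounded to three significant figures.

10200 m

Pressure at base of upper layers: 2175×10×500 = 1.087×10^7 Pa = 0.1087 kbar
Remaining pressure to be supplied by serpentinite: 2.540×10^8 − 1.087×10^7 = 2.431×10^8 Pa
Additional depth in serpentinite = 2.431×10^8 Pa / (2503 kg/m³ × 10 m/s²) = 9713.3 m
Total depth = 500 m + 9713.3 m = 10213 m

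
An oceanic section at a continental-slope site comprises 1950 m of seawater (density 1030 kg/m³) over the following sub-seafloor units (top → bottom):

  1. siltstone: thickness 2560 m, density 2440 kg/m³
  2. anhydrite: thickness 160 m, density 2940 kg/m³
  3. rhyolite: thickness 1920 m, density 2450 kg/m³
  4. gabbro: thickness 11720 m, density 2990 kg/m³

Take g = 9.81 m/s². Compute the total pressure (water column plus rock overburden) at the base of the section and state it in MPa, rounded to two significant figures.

480 MPa

seawater: 1030 kg/m³ × 9.81 m/s² × 1950 m = 1.970×10^7 Pa = 19.70 MPa
siltstone: 2440 kg/m³ × 9.81 m/s² × 2560 m = 6.128×10^7 Pa = 61.28 MPa
anhydrite: 2940 kg/m³ × 9.81 m/s² × 160 m = 4.615×10^6 Pa = 4.615 MPa
rhyolite: 2450 kg/m³ × 9.81 m/s² × 1920 m = 4.615×10^7 Pa = 46.15 MPa
gabbro: 2990 kg/m³ × 9.81 m/s² × 11720 m = 3.438×10^8 Pa = 343.8 MPa
Total = 19.70 + 61.28 + 4.615 + 46.15 + 343.8 = 475.51 MPa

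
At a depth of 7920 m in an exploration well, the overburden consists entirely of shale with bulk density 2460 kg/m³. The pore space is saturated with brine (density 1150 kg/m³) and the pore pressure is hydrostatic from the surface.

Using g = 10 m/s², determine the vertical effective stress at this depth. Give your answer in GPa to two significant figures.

Overburden (lithostatic) stress σ_v:
shale: 2460 kg/m³ × 10 m/s² × 7920 m = 1.948×10^8 Pa = 194.8 MPa
Pore pressure P_p = 1150 kg/m³ × 10 m/s² × 7920 m = 9.108×10^7 Pa = 91.08 MPa
Effective stress σ' = σ_v − P_p = 194.8 − 91.08 = 103.75 MPa = 0.10375 GPa

0.10 GPa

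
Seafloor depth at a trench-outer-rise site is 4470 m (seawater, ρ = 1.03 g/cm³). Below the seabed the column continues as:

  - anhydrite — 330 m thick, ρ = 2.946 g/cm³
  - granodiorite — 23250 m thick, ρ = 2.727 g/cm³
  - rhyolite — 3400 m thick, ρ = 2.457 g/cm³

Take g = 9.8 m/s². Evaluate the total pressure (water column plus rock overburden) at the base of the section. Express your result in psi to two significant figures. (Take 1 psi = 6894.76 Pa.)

110000 psi

seawater: 1030 kg/m³ × 9.8 m/s² × 4470 m = 4.512×10^7 Pa = 6544 psi
anhydrite: 2946 kg/m³ × 9.8 m/s² × 330 m = 9.527×10^6 Pa = 1382 psi
granodiorite: 2727 kg/m³ × 9.8 m/s² × 23250 m = 6.213×10^8 Pa = 90119 psi
rhyolite: 2457 kg/m³ × 9.8 m/s² × 3400 m = 8.187×10^7 Pa = 11874 psi
Total = 6544 + 1382 + 90119 + 11874 = 1.0992×10^5 psi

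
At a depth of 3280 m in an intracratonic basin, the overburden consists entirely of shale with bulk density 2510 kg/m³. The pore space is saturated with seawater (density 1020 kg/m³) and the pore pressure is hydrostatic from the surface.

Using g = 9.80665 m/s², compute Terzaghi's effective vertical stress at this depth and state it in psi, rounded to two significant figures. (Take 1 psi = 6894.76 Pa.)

Overburden (lithostatic) stress σ_v:
shale: 2510 kg/m³ × 9.80665 m/s² × 3280 m = 8.074×10^7 Pa = 80.74 MPa
Pore pressure P_p = 1020 kg/m³ × 9.80665 m/s² × 3280 m = 3.281×10^7 Pa = 32.81 MPa
Effective stress σ' = σ_v − P_p = 80.74 − 32.81 = 47.927 MPa = 6951.2 psi

7000 psi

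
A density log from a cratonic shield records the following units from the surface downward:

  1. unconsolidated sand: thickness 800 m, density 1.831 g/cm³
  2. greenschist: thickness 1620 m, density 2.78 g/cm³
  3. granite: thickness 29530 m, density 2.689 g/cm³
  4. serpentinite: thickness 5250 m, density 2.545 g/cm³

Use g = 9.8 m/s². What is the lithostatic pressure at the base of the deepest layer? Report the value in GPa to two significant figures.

0.97 GPa

unconsolidated sand: 1831 kg/m³ × 9.8 m/s² × 800 m = 1.436×10^7 Pa = 0.01436 GPa
greenschist: 2780 kg/m³ × 9.8 m/s² × 1620 m = 4.414×10^7 Pa = 0.04414 GPa
granite: 2689 kg/m³ × 9.8 m/s² × 29530 m = 7.782×10^8 Pa = 0.7782 GPa
serpentinite: 2545 kg/m³ × 9.8 m/s² × 5250 m = 1.309×10^8 Pa = 0.1309 GPa
Total = 0.01436 + 0.04414 + 0.7782 + 0.1309 = 0.96761 GPa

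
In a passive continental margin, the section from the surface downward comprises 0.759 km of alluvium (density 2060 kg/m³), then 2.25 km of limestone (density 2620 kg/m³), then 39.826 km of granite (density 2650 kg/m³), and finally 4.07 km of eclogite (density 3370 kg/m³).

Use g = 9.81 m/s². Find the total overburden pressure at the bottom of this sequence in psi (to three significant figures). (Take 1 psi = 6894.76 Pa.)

alluvium: 2060 kg/m³ × 9.81 m/s² × 759 m = 1.534×10^7 Pa = 2225 psi
limestone: 2620 kg/m³ × 9.81 m/s² × 2250 m = 5.783×10^7 Pa = 8388 psi
granite: 2650 kg/m³ × 9.81 m/s² × 39826 m = 1.035×10^9 Pa = 1.502×10^5 psi
eclogite: 3370 kg/m³ × 9.81 m/s² × 4070 m = 1.346×10^8 Pa = 19515 psi
Total = 2225 + 8388 + 1.502×10^5 + 19515 = 1.8029×10^5 psi

180000 psi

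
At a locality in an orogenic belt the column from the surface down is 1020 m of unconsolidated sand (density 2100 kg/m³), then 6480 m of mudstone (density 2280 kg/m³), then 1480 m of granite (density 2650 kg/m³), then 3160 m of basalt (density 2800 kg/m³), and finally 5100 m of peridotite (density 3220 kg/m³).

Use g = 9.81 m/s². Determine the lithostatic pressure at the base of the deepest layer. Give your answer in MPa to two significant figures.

unconsolidated sand: 2100 kg/m³ × 9.81 m/s² × 1020 m = 2.101×10^7 Pa = 21.01 MPa
mudstone: 2280 kg/m³ × 9.81 m/s² × 6480 m = 1.449×10^8 Pa = 144.9 MPa
granite: 2650 kg/m³ × 9.81 m/s² × 1480 m = 3.847×10^7 Pa = 38.47 MPa
basalt: 2800 kg/m³ × 9.81 m/s² × 3160 m = 8.680×10^7 Pa = 86.80 MPa
peridotite: 3220 kg/m³ × 9.81 m/s² × 5100 m = 1.611×10^8 Pa = 161.1 MPa
Total = 21.01 + 144.9 + 38.47 + 86.80 + 161.1 = 452.32 MPa

450 MPa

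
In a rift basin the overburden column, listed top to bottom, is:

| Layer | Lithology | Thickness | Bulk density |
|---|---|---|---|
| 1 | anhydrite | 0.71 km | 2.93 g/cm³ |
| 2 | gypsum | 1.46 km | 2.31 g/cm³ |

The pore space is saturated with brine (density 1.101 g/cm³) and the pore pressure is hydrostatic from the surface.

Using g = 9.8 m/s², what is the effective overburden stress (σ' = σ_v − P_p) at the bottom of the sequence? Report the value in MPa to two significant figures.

Overburden (lithostatic) stress σ_v:
anhydrite: 2930 kg/m³ × 9.8 m/s² × 710 m = 2.039×10^7 Pa = 20.39 MPa
gypsum: 2310 kg/m³ × 9.8 m/s² × 1460 m = 3.305×10^7 Pa = 33.05 MPa
Total = 20.39 + 33.05 = 53.438 MPa
Pore pressure P_p = 1101 kg/m³ × 9.8 m/s² × 2170 m = 2.341×10^7 Pa = 23.41 MPa
Effective stress σ' = σ_v − P_p = 53.44 − 23.41 = 30.025 MPa

30 MPa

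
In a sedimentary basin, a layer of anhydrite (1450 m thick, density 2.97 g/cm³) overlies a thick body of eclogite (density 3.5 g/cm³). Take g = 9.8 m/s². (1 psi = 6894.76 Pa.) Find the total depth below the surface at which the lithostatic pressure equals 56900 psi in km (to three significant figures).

Pressure at base of upper layers: 2970×9.8×1450 = 4.220×10^7 Pa = 6121 psi
Remaining pressure to be supplied by eclogite: 3.923×10^8 − 4.220×10^7 = 3.501×10^8 Pa
Additional depth in eclogite = 3.501×10^8 Pa / (3500 kg/m³ × 9.8 m/s²) = 10207 m
Total depth = 1450 m + 10207 m = 11657 m
= 11.657 km

11.7 km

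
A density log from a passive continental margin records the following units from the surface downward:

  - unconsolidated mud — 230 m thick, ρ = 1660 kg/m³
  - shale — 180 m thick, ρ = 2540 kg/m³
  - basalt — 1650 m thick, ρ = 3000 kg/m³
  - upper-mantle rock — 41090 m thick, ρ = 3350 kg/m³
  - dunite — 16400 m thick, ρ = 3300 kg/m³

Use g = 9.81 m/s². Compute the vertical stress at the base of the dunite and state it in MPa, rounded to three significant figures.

unconsolidated mud: 1660 kg/m³ × 9.81 m/s² × 230 m = 3.745×10^6 Pa = 3.745 MPa
shale: 2540 kg/m³ × 9.81 m/s² × 180 m = 4.485×10^6 Pa = 4.485 MPa
basalt: 3000 kg/m³ × 9.81 m/s² × 1650 m = 4.856×10^7 Pa = 48.56 MPa
upper-mantle rock: 3350 kg/m³ × 9.81 m/s² × 41090 m = 1.350×10^9 Pa = 1350 MPa
dunite: 3300 kg/m³ × 9.81 m/s² × 16400 m = 5.309×10^8 Pa = 530.9 MPa
Total = 3.745 + 4.485 + 48.56 + 1350 + 530.9 = 1938.1 MPa

1940 MPa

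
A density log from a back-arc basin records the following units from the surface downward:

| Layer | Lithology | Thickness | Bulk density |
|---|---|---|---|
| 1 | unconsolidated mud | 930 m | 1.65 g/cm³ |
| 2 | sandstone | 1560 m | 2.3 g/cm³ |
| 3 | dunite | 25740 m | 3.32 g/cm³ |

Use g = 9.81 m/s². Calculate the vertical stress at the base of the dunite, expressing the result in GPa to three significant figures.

unconsolidated mud: 1650 kg/m³ × 9.81 m/s² × 930 m = 1.505×10^7 Pa = 0.01505 GPa
sandstone: 2300 kg/m³ × 9.81 m/s² × 1560 m = 3.520×10^7 Pa = 0.03520 GPa
dunite: 3320 kg/m³ × 9.81 m/s² × 25740 m = 8.383×10^8 Pa = 0.8383 GPa
Total = 0.01505 + 0.03520 + 0.8383 = 0.88858 GPa

0.889 GPa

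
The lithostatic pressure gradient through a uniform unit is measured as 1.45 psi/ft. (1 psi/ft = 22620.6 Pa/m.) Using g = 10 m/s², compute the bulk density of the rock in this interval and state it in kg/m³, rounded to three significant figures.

3280 kg/m³

ρ = (dP/dz)/g = 1.45 psi/ft / 10 m/s² = 32800 Pa/m / 10 m/s² = 3280.0 kg/m³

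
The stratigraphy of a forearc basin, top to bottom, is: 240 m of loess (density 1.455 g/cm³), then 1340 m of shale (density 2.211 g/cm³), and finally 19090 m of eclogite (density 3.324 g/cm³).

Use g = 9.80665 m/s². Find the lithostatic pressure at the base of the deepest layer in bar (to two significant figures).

loess: 1455 kg/m³ × 9.80665 m/s² × 240 m = 3.424×10^6 Pa = 34.24 bar
shale: 2211 kg/m³ × 9.80665 m/s² × 1340 m = 2.905×10^7 Pa = 290.5 bar
eclogite: 3324 kg/m³ × 9.80665 m/s² × 19090 m = 6.223×10^8 Pa = 6223 bar
Total = 34.24 + 290.5 + 6223 = 6547.6 bar

6500 bar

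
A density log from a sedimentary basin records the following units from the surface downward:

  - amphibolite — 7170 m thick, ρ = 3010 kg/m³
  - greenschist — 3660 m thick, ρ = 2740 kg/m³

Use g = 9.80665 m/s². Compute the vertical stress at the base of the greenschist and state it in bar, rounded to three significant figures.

amphibolite: 3010 kg/m³ × 9.80665 m/s² × 7170 m = 2.116×10^8 Pa = 2116 bar
greenschist: 2740 kg/m³ × 9.80665 m/s² × 3660 m = 9.835×10^7 Pa = 983.5 bar
Total = 2116 + 983.5 = 3099.9 bar

3100 bar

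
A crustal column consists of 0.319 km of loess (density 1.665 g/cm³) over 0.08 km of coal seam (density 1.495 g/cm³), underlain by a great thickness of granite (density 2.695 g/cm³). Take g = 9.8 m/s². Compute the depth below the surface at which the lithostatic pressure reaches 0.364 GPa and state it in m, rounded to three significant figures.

Pressure at base of upper layers: 1665×9.8×319 + 1495×9.8×80 = 6.377×10^6 Pa = 6.377×10^-3 GPa
Remaining pressure to be supplied by granite: 3.640×10^8 − 6.377×10^6 = 3.576×10^8 Pa
Additional depth in granite = 3.576×10^8 Pa / (2695 kg/m³ × 9.8 m/s²) = 13541 m
Total depth = 399 m + 13541 m = 13940 m

13900 m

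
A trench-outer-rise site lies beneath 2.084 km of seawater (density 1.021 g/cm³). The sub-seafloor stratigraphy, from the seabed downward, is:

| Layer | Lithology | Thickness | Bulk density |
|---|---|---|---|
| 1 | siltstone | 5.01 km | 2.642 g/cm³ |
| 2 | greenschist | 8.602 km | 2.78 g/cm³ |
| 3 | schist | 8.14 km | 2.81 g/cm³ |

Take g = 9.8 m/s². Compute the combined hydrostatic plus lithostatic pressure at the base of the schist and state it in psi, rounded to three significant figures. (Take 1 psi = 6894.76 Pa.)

88300 psi

seawater: 1021 kg/m³ × 9.8 m/s² × 2084 m = 2.085×10^7 Pa = 3024 psi
siltstone: 2642 kg/m³ × 9.8 m/s² × 5010 m = 1.297×10^8 Pa = 18814 psi
greenschist: 2780 kg/m³ × 9.8 m/s² × 8602 m = 2.344×10^8 Pa = 33990 psi
schist: 2810 kg/m³ × 9.8 m/s² × 8140 m = 2.242×10^8 Pa = 32512 psi
Total = 3024 + 18814 + 33990 + 32512 = 88340 psi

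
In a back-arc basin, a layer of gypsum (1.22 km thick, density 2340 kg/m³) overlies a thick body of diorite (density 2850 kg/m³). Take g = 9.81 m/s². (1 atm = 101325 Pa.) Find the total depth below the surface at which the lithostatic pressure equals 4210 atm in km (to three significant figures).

Pressure at base of upper layers: 2340×9.81×1220 = 2.801×10^7 Pa = 276.4 atm
Remaining pressure to be supplied by diorite: 4.266×10^8 − 2.801×10^7 = 3.986×10^8 Pa
Additional depth in diorite = 3.986×10^8 Pa / (2850 kg/m³ × 9.81 m/s²) = 14256 m
Total depth = 1220 m + 14256 m = 15476 m
= 15.476 km

15.5 km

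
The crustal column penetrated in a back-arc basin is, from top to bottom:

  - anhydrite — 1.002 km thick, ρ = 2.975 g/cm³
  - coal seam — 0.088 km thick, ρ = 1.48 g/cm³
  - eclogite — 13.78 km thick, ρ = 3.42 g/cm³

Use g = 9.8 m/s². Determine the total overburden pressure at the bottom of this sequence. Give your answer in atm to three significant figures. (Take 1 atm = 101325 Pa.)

4860 atm

anhydrite: 2975 kg/m³ × 9.8 m/s² × 1002 m = 2.921×10^7 Pa = 288.3 atm
coal seam: 1480 kg/m³ × 9.8 m/s² × 88 m = 1.276×10^6 Pa = 12.60 atm
eclogite: 3420 kg/m³ × 9.8 m/s² × 13780 m = 4.619×10^8 Pa = 4558 atm
Total = 288.3 + 12.60 + 4558 = 4859.0 atm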